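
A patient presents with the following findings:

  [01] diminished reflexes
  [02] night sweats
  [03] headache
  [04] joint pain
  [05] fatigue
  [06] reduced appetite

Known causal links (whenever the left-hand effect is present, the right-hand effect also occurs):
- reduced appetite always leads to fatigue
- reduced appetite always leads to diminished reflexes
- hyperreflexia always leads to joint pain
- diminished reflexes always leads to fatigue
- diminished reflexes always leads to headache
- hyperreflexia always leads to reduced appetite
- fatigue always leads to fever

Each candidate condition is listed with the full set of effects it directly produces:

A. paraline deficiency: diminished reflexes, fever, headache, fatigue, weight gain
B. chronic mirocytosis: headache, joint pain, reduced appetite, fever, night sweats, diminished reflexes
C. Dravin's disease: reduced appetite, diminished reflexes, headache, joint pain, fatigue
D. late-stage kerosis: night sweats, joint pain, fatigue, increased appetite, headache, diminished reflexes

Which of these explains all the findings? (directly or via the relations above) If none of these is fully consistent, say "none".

B

Testing each hypothesis:
(A) paraline deficiency — does not account for night sweats, joint pain, reduced appetite
(B) chronic mirocytosis — diminished reflexes match; night sweats match; headache match; joint pain match; fatigue match (via reduced appetite → fatigue); reduced appetite match
(C) Dravin's disease — diminished reflexes match; night sweats miss; headache match; joint pain match; fatigue match; reduced appetite match
(D) late-stage kerosis — fails on reduced appetite (predicts increased appetite, not reduced appetite)
(B) is the only candidate with no mismatches.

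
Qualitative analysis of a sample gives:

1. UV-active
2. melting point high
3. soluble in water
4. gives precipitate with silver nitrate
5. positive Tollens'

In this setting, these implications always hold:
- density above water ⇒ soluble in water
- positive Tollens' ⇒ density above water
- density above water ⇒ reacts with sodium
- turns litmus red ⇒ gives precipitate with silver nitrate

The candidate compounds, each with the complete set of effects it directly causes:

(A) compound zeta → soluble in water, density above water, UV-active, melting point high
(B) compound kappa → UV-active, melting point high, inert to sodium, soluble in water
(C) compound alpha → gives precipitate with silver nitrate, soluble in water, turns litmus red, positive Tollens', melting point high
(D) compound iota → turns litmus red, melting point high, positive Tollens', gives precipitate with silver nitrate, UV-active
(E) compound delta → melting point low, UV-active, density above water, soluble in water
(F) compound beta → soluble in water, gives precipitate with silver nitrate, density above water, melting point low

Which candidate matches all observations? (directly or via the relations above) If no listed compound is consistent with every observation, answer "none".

Testing each hypothesis:
(A) compound zeta — UV-active match; melting point high match; soluble in water match; gives precipitate with silver nitrate miss; positive Tollens' miss
(B) compound kappa — UV-active match; melting point high match; soluble in water match; gives precipitate with silver nitrate miss; positive Tollens' miss
(C) compound alpha — does not account for UV-active
(D) compound iota — UV-active match; melting point high match; soluble in water match (through positive Tollens' → density above water → soluble in water); gives precipitate with silver nitrate match; positive Tollens' match
(E) compound delta — UV-active match; melting point high miss; soluble in water match; gives precipitate with silver nitrate miss; positive Tollens' miss
(F) compound beta — UV-active miss; melting point high miss; soluble in water match; gives precipitate with silver nitrate match; positive Tollens' miss
(D) alone accounts for all the evidence.

D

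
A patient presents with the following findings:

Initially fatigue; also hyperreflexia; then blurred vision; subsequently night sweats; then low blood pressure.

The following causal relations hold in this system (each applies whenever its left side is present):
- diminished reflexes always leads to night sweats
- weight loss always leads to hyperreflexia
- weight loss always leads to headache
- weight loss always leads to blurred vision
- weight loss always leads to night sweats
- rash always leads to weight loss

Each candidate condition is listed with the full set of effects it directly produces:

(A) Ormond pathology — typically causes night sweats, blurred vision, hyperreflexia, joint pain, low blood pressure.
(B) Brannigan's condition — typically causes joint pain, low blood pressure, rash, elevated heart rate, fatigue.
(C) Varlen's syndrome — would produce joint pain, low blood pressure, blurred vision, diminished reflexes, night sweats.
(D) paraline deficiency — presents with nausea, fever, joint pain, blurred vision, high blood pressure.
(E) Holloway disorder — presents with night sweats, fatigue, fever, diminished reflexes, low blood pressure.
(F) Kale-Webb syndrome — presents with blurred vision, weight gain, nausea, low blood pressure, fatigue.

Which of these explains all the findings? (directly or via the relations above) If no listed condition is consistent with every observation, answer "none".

B

For each candidate, compare predicted effects to what was observed:
(A) Ormond pathology — fatigue miss; hyperreflexia match; blurred vision match; night sweats match; low blood pressure match
(B) Brannigan's condition — accounts for every observation (hyperreflexia by rash → weight loss → hyperreflexia)
(C) Varlen's syndrome — fatigue miss; hyperreflexia miss; blurred vision match; night sweats match; low blood pressure match
(D) paraline deficiency — fatigue miss; hyperreflexia miss; blurred vision match; night sweats miss; low blood pressure miss
(E) Holloway disorder — fails on hyperreflexia, blurred vision (predicts diminished reflexes, not hyperreflexia)
(F) Kale-Webb syndrome — does not account for hyperreflexia, night sweats
Only (B) is consistent with every observation.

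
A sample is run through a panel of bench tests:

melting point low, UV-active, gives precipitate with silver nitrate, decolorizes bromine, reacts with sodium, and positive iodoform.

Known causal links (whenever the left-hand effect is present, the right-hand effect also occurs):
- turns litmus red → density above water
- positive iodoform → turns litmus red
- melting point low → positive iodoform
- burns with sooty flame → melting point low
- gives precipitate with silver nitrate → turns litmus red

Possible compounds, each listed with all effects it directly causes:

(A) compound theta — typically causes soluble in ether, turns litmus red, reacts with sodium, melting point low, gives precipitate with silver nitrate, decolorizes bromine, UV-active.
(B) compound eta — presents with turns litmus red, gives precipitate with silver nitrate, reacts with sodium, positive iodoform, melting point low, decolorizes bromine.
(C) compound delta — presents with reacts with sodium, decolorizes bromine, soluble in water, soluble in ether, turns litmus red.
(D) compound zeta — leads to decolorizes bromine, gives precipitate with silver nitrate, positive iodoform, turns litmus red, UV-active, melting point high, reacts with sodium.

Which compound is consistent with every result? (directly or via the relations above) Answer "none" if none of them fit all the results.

A

Per-candidate check:
(A) compound theta — accounts for every observation (positive iodoform via melting point low → positive iodoform)
(B) compound eta — melting point low ✓; UV-active ✗; gives precipitate with silver nitrate ✓; decolorizes bromine ✓; reacts with sodium ✓; positive iodoform ✓
(C) compound delta — melting point low ✗; UV-active ✗; gives precipitate with silver nitrate ✗; decolorizes bromine ✓; reacts with sodium ✓; positive iodoform ✗
(D) compound zeta — melting point low ✗; UV-active ✓; gives precipitate with silver nitrate ✓; decolorizes bromine ✓; reacts with sodium ✓; positive iodoform ✓
(A) is the only candidate with no mismatches.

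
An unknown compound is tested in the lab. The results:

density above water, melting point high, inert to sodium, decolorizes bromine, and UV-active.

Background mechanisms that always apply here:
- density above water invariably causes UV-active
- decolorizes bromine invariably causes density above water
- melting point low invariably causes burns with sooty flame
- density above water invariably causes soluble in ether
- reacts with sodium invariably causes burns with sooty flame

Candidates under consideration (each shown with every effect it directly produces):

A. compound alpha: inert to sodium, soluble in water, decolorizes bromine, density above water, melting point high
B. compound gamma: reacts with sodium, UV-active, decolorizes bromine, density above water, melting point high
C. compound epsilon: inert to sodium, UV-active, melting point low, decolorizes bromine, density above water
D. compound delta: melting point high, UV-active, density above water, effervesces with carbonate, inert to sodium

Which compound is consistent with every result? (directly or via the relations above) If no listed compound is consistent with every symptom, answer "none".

A

Per-candidate check:
(A) compound alpha — accounts for every observation (UV-active via density above water → UV-active)
(B) compound gamma — fails on inert to sodium (predicts reacts with sodium, not inert to sodium)
(C) compound epsilon — density above water yes; melting point high NO; inert to sodium yes; decolorizes bromine yes; UV-active yes
(D) compound delta — density above water yes; melting point high yes; inert to sodium yes; decolorizes bromine NO; UV-active yes
(A) is the only candidate with no mismatches.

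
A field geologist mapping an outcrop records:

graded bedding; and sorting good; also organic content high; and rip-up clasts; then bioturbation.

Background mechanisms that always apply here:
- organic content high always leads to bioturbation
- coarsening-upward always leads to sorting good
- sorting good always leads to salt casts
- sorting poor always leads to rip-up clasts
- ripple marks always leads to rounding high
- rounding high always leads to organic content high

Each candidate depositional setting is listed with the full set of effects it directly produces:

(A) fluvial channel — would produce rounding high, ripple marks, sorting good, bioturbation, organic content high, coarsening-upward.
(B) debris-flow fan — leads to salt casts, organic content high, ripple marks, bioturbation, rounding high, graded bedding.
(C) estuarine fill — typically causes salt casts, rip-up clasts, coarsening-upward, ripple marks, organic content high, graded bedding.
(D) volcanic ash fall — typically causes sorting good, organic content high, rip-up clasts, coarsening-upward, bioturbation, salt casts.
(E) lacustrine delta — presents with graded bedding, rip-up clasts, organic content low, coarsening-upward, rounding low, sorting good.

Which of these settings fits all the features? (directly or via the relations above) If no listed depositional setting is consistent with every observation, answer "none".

C

Checking each candidate against the observations:
(A) fluvial channel — graded bedding NO; sorting good yes; organic content high yes; rip-up clasts NO; bioturbation yes
(B) debris-flow fan — graded bedding yes; sorting good NO; organic content high yes; rip-up clasts NO; bioturbation yes
(C) estuarine fill — accounts for every observation (sorting good via coarsening-upward → sorting good)
(D) volcanic ash fall — graded bedding NO; sorting good yes; organic content high yes; rip-up clasts yes; bioturbation yes
(E) lacustrine delta — graded bedding yes; sorting good yes; organic content high NO; rip-up clasts yes; bioturbation NO
(C) is the only candidate with no mismatches.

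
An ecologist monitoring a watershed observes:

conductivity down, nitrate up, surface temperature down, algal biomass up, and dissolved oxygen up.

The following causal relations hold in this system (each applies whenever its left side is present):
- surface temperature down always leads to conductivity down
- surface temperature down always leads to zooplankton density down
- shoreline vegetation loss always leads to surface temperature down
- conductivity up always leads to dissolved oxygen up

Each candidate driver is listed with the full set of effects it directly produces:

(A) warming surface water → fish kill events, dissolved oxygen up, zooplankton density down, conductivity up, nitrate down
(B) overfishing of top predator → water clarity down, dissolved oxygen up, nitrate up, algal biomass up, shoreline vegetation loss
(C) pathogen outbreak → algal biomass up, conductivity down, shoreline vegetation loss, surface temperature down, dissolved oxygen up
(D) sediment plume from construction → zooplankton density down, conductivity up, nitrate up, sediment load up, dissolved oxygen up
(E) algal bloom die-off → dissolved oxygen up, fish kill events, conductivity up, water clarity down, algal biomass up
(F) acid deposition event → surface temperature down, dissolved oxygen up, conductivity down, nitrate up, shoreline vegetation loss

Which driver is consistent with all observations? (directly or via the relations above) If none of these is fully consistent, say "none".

B

For each candidate, compare predicted effects to what was observed:
(A) warming surface water — fails on conductivity down, nitrate up, surface temperature down, algal biomass up (predicts conductivity up, not conductivity down; predicts nitrate down, not nitrate up)
(B) overfishing of top predator — accounts for every observation (conductivity down through shoreline vegetation loss → surface temperature down → conductivity down)
(C) pathogen outbreak — conductivity down yes; nitrate up NO; surface temperature down yes; algal biomass up yes; dissolved oxygen up yes
(D) sediment plume from construction — fails on conductivity down, surface temperature down, algal biomass up (predicts conductivity up, not conductivity down)
(E) algal bloom die-off — fails on conductivity down, nitrate up, surface temperature down (predicts conductivity up, not conductivity down)
(F) acid deposition event — does not account for algal biomass up
(B) alone accounts for all the evidence.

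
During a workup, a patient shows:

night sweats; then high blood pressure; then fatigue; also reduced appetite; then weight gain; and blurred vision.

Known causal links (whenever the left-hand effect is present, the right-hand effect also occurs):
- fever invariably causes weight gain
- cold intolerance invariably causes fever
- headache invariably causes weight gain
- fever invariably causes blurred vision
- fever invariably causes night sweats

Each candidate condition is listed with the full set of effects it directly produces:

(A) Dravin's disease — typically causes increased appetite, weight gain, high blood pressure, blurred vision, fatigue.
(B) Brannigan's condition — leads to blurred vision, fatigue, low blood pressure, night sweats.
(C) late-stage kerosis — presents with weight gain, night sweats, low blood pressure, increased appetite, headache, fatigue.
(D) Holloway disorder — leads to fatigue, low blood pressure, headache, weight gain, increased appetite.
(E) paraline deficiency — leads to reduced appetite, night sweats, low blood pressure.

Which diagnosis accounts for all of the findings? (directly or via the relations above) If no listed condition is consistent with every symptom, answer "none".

Per-candidate check:
(A) Dravin's disease — night sweats NO; high blood pressure yes; fatigue yes; reduced appetite NO; weight gain yes; blurred vision yes
(B) Brannigan's condition — fails on high blood pressure, reduced appetite, weight gain (predicts low blood pressure, not high blood pressure)
(C) late-stage kerosis — fails on high blood pressure, reduced appetite, blurred vision (predicts low blood pressure, not high blood pressure; predicts increased appetite, not reduced appetite)
(D) Holloway disorder — night sweats NO; high blood pressure NO; fatigue yes; reduced appetite NO; weight gain yes; blurred vision NO
(E) paraline deficiency — fails on high blood pressure, fatigue, weight gain, blurred vision (predicts low blood pressure, not high blood pressure)
None of the listed candidates fits everything.

none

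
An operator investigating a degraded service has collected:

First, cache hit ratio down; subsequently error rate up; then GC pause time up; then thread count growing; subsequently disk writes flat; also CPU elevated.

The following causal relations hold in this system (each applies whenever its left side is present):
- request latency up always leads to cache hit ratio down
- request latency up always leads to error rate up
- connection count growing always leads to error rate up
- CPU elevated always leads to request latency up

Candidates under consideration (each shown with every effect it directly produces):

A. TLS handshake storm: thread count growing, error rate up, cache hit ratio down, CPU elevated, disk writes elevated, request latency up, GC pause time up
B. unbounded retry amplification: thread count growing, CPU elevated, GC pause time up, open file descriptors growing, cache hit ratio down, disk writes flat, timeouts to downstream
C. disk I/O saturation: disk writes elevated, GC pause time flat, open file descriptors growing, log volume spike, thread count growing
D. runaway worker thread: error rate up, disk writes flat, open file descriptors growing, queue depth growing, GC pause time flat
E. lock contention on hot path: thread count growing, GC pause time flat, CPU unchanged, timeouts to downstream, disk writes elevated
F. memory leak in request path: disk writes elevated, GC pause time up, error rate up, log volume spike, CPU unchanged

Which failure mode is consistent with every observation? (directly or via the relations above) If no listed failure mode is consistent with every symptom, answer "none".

Checking each candidate against the observations:
(A) TLS handshake storm — cache hit ratio down +; error rate up +; GC pause time up +; thread count growing +; disk writes flat -; CPU elevated +
(B) unbounded retry amplification — accounts for every observation (error rate up via CPU elevated → request latency up → error rate up)
(C) disk I/O saturation — cache hit ratio down -; error rate up -; GC pause time up -; thread count growing +; disk writes flat -; CPU elevated -
(D) runaway worker thread — cache hit ratio down -; error rate up +; GC pause time up -; thread count growing -; disk writes flat +; CPU elevated -
(E) lock contention on hot path — fails on cache hit ratio down, error rate up, GC pause time up, disk writes flat, CPU elevated (predicts GC pause time flat, not GC pause time up; predicts disk writes elevated, not disk writes flat; predicts CPU unchanged, not CPU elevated)
(F) memory leak in request path — cache hit ratio down -; error rate up +; GC pause time up +; thread count growing -; disk writes flat -; CPU elevated -
(B) alone accounts for all the evidence.

B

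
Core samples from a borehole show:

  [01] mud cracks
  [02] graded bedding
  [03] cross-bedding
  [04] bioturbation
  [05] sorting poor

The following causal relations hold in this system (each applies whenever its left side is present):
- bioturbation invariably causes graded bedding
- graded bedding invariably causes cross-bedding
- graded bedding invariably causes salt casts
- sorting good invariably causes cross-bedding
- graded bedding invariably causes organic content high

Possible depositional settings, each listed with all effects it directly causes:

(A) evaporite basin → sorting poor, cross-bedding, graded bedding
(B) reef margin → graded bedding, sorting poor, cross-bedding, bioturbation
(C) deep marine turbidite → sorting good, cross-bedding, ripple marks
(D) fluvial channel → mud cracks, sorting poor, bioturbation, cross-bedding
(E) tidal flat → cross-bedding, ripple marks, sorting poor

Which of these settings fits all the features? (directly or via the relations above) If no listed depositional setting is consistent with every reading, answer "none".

D

Testing each hypothesis:
(A) evaporite basin — mud cracks miss; graded bedding match; cross-bedding match; bioturbation miss; sorting poor match
(B) reef margin — does not account for mud cracks
(C) deep marine turbidite — mud cracks miss; graded bedding miss; cross-bedding match; bioturbation miss; sorting poor miss
(D) fluvial channel — accounts for every observation (graded bedding by bioturbation → graded bedding)
(E) tidal flat — mud cracks miss; graded bedding miss; cross-bedding match; bioturbation miss; sorting poor match
(D) is the only candidate with no mismatches.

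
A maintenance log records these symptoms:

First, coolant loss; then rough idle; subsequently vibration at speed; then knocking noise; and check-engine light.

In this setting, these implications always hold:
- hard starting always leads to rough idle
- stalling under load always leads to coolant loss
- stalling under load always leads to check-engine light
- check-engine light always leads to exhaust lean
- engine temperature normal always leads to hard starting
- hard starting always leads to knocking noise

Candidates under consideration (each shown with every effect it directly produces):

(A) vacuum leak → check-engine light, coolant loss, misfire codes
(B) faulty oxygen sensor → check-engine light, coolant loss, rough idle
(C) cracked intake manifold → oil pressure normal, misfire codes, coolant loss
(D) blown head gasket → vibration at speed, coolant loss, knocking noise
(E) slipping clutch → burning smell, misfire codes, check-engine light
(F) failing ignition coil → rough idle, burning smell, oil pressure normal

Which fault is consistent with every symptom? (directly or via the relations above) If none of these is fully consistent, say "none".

none

Testing each hypothesis:
(A) vacuum leak — does not account for rough idle, vibration at speed, knocking noise
(B) faulty oxygen sensor — coolant loss yes; rough idle yes; vibration at speed NO; knocking noise NO; check-engine light yes
(C) cracked intake manifold — coolant loss yes; rough idle NO; vibration at speed NO; knocking noise NO; check-engine light NO
(D) blown head gasket — does not account for rough idle, check-engine light
(E) slipping clutch — coolant loss NO; rough idle NO; vibration at speed NO; knocking noise NO; check-engine light yes
(F) failing ignition coil — does not account for coolant loss, vibration at speed, knocking noise, check-engine light
Every candidate fails on at least one observation.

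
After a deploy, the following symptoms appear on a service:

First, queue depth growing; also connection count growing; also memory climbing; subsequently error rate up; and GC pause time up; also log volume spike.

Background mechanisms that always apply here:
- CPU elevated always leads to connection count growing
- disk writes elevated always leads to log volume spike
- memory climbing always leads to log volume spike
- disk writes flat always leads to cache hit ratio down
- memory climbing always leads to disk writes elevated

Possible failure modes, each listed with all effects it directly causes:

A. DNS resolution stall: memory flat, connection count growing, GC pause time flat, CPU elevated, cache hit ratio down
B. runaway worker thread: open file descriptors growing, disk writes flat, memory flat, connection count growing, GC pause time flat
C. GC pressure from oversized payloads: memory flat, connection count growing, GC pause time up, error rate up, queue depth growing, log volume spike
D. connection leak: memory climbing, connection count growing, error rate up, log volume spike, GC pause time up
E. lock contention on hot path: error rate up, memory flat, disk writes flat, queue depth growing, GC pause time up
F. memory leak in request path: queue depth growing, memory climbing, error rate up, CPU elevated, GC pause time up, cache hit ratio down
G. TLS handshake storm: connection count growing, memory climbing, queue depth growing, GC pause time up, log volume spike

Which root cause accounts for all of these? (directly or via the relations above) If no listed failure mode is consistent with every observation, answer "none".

F

Checking each candidate against the observations:
(A) DNS resolution stall — queue depth growing ✗; connection count growing ✓; memory climbing ✗; error rate up ✗; GC pause time up ✗; log volume spike ✗
(B) runaway worker thread — fails on queue depth growing, memory climbing, error rate up, GC pause time up, log volume spike (predicts memory flat, not memory climbing; predicts GC pause time flat, not GC pause time up)
(C) GC pressure from oversized payloads — fails on memory climbing (predicts memory flat, not memory climbing)
(D) connection leak — queue depth growing ✗; connection count growing ✓; memory climbing ✓; error rate up ✓; GC pause time up ✓; log volume spike ✓
(E) lock contention on hot path — fails on connection count growing, memory climbing, log volume spike (predicts memory flat, not memory climbing)
(F) memory leak in request path — accounts for every observation (connection count growing by CPU elevated → connection count growing)
(G) TLS handshake storm — queue depth growing ✓; connection count growing ✓; memory climbing ✓; error rate up ✗; GC pause time up ✓; log volume spike ✓
Only (F) is consistent with every observation.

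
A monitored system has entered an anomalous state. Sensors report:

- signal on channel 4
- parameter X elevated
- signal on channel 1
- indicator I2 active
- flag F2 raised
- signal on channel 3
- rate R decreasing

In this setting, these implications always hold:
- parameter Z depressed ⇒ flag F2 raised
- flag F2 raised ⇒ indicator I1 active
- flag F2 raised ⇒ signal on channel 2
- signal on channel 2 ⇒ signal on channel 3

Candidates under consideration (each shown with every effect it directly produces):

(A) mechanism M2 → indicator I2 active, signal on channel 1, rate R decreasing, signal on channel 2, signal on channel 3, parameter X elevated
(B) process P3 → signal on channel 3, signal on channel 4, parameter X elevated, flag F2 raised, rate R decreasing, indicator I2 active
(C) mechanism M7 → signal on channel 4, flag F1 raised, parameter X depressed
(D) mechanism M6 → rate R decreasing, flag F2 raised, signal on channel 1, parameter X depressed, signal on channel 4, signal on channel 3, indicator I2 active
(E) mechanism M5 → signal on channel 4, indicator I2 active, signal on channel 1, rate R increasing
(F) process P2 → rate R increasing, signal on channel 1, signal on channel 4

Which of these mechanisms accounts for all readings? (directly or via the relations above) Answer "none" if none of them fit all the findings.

Testing each hypothesis:
(A) mechanism M2 — signal on channel 4 NO; parameter X elevated yes; signal on channel 1 yes; indicator I2 active yes; flag F2 raised NO; signal on channel 3 yes; rate R decreasing yes
(B) process P3 — signal on channel 4 yes; parameter X elevated yes; signal on channel 1 NO; indicator I2 active yes; flag F2 raised yes; signal on channel 3 yes; rate R decreasing yes
(C) mechanism M7 — signal on channel 4 yes; parameter X elevated NO; signal on channel 1 NO; indicator I2 active NO; flag F2 raised NO; signal on channel 3 NO; rate R decreasing NO
(D) mechanism M6 — fails on parameter X elevated (predicts parameter X depressed, not parameter X elevated)
(E) mechanism M5 — signal on channel 4 yes; parameter X elevated NO; signal on channel 1 yes; indicator I2 active yes; flag F2 raised NO; signal on channel 3 NO; rate R decreasing NO
(F) process P2 — signal on channel 4 yes; parameter X elevated NO; signal on channel 1 yes; indicator I2 active NO; flag F2 raised NO; signal on channel 3 NO; rate R decreasing NO
No candidate is consistent with all observations.

none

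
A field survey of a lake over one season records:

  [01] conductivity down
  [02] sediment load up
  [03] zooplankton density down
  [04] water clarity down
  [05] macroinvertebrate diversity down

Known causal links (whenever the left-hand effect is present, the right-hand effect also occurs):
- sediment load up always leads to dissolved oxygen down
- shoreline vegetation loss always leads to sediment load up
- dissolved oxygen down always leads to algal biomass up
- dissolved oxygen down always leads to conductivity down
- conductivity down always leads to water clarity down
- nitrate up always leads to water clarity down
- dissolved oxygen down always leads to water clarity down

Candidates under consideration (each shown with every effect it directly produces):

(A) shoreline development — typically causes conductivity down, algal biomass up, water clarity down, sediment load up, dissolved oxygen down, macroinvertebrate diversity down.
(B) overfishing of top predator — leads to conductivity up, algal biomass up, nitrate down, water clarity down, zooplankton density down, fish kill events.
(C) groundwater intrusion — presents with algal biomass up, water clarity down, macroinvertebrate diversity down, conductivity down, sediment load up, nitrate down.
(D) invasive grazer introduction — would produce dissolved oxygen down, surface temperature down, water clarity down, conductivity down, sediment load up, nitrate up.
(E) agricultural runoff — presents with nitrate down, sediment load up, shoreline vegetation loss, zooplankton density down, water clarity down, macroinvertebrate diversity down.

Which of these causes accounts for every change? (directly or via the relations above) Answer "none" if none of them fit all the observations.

E

Testing each hypothesis:
(A) shoreline development — conductivity down ✓; sediment load up ✓; zooplankton density down ✗; water clarity down ✓; macroinvertebrate diversity down ✓
(B) overfishing of top predator — conductivity down ✗; sediment load up ✗; zooplankton density down ✓; water clarity down ✓; macroinvertebrate diversity down ✗
(C) groundwater intrusion — does not account for zooplankton density down
(D) invasive grazer introduction — conductivity down ✓; sediment load up ✓; zooplankton density down ✗; water clarity down ✓; macroinvertebrate diversity down ✗
(E) agricultural runoff — accounts for every observation (conductivity down via sediment load up → dissolved oxygen down → conductivity down)
(E) alone accounts for all the evidence.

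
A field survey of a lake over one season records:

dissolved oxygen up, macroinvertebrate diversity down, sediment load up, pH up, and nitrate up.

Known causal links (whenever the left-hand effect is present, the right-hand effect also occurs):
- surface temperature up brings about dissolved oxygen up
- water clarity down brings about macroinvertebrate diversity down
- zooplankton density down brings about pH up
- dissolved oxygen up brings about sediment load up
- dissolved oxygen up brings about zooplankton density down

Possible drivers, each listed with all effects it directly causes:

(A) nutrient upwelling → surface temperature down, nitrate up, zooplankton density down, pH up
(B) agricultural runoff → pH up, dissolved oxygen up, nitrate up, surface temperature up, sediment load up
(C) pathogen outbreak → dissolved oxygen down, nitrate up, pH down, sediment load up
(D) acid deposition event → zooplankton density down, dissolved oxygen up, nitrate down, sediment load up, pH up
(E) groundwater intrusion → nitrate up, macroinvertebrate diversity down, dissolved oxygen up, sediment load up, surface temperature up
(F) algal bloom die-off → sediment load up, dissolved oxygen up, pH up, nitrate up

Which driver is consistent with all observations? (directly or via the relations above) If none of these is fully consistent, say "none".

Per-candidate check:
(A) nutrient upwelling — does not account for dissolved oxygen up, macroinvertebrate diversity down, sediment load up
(B) agricultural runoff — dissolved oxygen up +; macroinvertebrate diversity down -; sediment load up +; pH up +; nitrate up +
(C) pathogen outbreak — dissolved oxygen up -; macroinvertebrate diversity down -; sediment load up +; pH up -; nitrate up +
(D) acid deposition event — fails on macroinvertebrate diversity down, nitrate up (predicts nitrate down, not nitrate up)
(E) groundwater intrusion — dissolved oxygen up +; macroinvertebrate diversity down +; sediment load up +; pH up + (via dissolved oxygen up → zooplankton density down → pH up); nitrate up +
(F) algal bloom die-off — does not account for macroinvertebrate diversity down
(E) alone accounts for all the evidence.

E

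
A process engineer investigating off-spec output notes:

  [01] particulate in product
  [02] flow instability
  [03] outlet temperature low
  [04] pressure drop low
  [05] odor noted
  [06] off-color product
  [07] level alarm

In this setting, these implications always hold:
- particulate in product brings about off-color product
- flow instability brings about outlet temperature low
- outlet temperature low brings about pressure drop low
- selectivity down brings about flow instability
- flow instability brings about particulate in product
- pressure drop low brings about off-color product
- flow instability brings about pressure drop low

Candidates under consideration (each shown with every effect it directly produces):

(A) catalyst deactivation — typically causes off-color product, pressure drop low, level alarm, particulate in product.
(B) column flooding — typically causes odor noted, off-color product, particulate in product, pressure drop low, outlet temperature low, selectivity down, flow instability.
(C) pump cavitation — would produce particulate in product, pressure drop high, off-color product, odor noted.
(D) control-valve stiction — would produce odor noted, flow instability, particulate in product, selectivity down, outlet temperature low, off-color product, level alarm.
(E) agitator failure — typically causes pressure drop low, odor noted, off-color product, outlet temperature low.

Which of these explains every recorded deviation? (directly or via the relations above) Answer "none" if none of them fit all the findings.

D

For each candidate, compare predicted effects to what was observed:
(A) catalyst deactivation — does not account for flow instability, outlet temperature low, odor noted
(B) column flooding — does not account for level alarm
(C) pump cavitation — particulate in product ✓; flow instability ✗; outlet temperature low ✗; pressure drop low ✗; odor noted ✓; off-color product ✓; level alarm ✗
(D) control-valve stiction — accounts for every observation (pressure drop low by outlet temperature low → pressure drop low)
(E) agitator failure — particulate in product ✗; flow instability ✗; outlet temperature low ✓; pressure drop low ✓; odor noted ✓; off-color product ✓; level alarm ✗
Only (D) is consistent with every observation.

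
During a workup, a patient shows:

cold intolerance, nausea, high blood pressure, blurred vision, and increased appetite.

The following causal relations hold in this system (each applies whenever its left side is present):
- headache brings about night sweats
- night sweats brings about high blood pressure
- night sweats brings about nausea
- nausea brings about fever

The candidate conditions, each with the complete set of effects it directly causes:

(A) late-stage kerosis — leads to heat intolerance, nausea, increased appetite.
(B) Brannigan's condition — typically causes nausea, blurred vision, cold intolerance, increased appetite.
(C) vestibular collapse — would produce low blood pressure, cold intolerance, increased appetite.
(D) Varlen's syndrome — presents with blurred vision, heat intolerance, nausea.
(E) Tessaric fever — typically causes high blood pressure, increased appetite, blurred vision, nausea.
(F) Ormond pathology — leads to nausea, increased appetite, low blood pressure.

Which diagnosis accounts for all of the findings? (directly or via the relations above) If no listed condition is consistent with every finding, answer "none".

Testing each hypothesis:
(A) late-stage kerosis — fails on cold intolerance, high blood pressure, blurred vision (predicts heat intolerance, not cold intolerance)
(B) Brannigan's condition — cold intolerance ✓; nausea ✓; high blood pressure ✗; blurred vision ✓; increased appetite ✓
(C) vestibular collapse — fails on nausea, high blood pressure, blurred vision (predicts low blood pressure, not high blood pressure)
(D) Varlen's syndrome — cold intolerance ✗; nausea ✓; high blood pressure ✗; blurred vision ✓; increased appetite ✗
(E) Tessaric fever — cold intolerance ✗; nausea ✓; high blood pressure ✓; blurred vision ✓; increased appetite ✓
(F) Ormond pathology — cold intolerance ✗; nausea ✓; high blood pressure ✗; blurred vision ✗; increased appetite ✓
Every candidate fails on at least one observation.

none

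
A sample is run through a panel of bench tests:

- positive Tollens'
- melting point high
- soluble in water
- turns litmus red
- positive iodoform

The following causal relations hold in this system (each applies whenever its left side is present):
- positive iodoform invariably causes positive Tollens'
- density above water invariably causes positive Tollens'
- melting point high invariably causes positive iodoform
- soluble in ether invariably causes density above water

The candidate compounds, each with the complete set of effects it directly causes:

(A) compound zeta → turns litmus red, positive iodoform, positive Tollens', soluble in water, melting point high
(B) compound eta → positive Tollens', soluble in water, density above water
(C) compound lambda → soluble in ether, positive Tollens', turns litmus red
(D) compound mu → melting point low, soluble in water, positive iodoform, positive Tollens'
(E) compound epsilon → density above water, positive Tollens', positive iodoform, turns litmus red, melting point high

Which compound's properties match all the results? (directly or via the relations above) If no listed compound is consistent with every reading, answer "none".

A

Testing each hypothesis:
(A) compound zeta — positive Tollens' match; melting point high match; soluble in water match; turns litmus red match; positive iodoform match
(B) compound eta — does not account for melting point high, turns litmus red, positive iodoform
(C) compound lambda — positive Tollens' match; melting point high miss; soluble in water miss; turns litmus red match; positive iodoform miss
(D) compound mu — fails on melting point high, turns litmus red (predicts melting point low, not melting point high)
(E) compound epsilon — positive Tollens' match; melting point high match; soluble in water miss; turns litmus red match; positive iodoform match
(A) is the only candidate with no mismatches.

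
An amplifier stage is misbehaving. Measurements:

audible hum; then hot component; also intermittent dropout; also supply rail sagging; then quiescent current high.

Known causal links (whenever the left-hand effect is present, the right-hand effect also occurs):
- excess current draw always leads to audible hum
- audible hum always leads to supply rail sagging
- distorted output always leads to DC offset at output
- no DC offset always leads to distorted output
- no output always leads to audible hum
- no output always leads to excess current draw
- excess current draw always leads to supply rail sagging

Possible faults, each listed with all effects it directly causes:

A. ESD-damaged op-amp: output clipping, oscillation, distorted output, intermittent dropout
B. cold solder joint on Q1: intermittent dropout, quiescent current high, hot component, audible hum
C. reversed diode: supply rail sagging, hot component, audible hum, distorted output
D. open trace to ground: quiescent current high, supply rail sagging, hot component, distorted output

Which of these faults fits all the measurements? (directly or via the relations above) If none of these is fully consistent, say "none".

Per-candidate check:
(A) ESD-damaged op-amp — audible hum miss; hot component miss; intermittent dropout match; supply rail sagging miss; quiescent current high miss
(B) cold solder joint on Q1 — accounts for every observation (supply rail sagging through audible hum → supply rail sagging)
(C) reversed diode — audible hum match; hot component match; intermittent dropout miss; supply rail sagging match; quiescent current high miss
(D) open trace to ground — audible hum miss; hot component match; intermittent dropout miss; supply rail sagging match; quiescent current high match
(B) alone accounts for all the evidence.

B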